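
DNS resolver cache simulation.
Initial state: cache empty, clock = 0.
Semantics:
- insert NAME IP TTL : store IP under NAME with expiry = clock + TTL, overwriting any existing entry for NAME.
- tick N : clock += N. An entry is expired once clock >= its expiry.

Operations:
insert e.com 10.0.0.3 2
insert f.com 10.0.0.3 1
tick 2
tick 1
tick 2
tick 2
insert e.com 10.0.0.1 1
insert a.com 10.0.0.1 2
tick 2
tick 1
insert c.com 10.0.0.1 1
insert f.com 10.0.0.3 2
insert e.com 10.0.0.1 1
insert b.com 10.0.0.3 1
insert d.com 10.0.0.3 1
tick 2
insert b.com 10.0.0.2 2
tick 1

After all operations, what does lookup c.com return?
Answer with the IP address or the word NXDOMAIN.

Op 1: insert e.com -> 10.0.0.3 (expiry=0+2=2). clock=0
Op 2: insert f.com -> 10.0.0.3 (expiry=0+1=1). clock=0
Op 3: tick 2 -> clock=2. purged={e.com,f.com}
Op 4: tick 1 -> clock=3.
Op 5: tick 2 -> clock=5.
Op 6: tick 2 -> clock=7.
Op 7: insert e.com -> 10.0.0.1 (expiry=7+1=8). clock=7
Op 8: insert a.com -> 10.0.0.1 (expiry=7+2=9). clock=7
Op 9: tick 2 -> clock=9. purged={a.com,e.com}
Op 10: tick 1 -> clock=10.
Op 11: insert c.com -> 10.0.0.1 (expiry=10+1=11). clock=10
Op 12: insert f.com -> 10.0.0.3 (expiry=10+2=12). clock=10
Op 13: insert e.com -> 10.0.0.1 (expiry=10+1=11). clock=10
Op 14: insert b.com -> 10.0.0.3 (expiry=10+1=11). clock=10
Op 15: insert d.com -> 10.0.0.3 (expiry=10+1=11). clock=10
Op 16: tick 2 -> clock=12. purged={b.com,c.com,d.com,e.com,f.com}
Op 17: insert b.com -> 10.0.0.2 (expiry=12+2=14). clock=12
Op 18: tick 1 -> clock=13.
lookup c.com: not in cache (expired or never inserted)

Answer: NXDOMAIN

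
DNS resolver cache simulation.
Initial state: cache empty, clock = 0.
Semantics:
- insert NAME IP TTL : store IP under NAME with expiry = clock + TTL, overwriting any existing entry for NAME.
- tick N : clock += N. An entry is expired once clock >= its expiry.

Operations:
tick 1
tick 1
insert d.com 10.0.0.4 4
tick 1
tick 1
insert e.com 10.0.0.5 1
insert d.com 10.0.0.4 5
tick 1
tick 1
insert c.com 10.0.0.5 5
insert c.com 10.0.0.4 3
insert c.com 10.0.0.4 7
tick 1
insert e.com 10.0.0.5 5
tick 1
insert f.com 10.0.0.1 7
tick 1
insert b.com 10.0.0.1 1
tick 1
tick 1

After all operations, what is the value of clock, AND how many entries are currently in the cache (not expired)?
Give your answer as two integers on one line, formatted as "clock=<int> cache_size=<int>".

Answer: clock=11 cache_size=3

Derivation:
Op 1: tick 1 -> clock=1.
Op 2: tick 1 -> clock=2.
Op 3: insert d.com -> 10.0.0.4 (expiry=2+4=6). clock=2
Op 4: tick 1 -> clock=3.
Op 5: tick 1 -> clock=4.
Op 6: insert e.com -> 10.0.0.5 (expiry=4+1=5). clock=4
Op 7: insert d.com -> 10.0.0.4 (expiry=4+5=9). clock=4
Op 8: tick 1 -> clock=5. purged={e.com}
Op 9: tick 1 -> clock=6.
Op 10: insert c.com -> 10.0.0.5 (expiry=6+5=11). clock=6
Op 11: insert c.com -> 10.0.0.4 (expiry=6+3=9). clock=6
Op 12: insert c.com -> 10.0.0.4 (expiry=6+7=13). clock=6
Op 13: tick 1 -> clock=7.
Op 14: insert e.com -> 10.0.0.5 (expiry=7+5=12). clock=7
Op 15: tick 1 -> clock=8.
Op 16: insert f.com -> 10.0.0.1 (expiry=8+7=15). clock=8
Op 17: tick 1 -> clock=9. purged={d.com}
Op 18: insert b.com -> 10.0.0.1 (expiry=9+1=10). clock=9
Op 19: tick 1 -> clock=10. purged={b.com}
Op 20: tick 1 -> clock=11.
Final clock = 11
Final cache (unexpired): {c.com,e.com,f.com} -> size=3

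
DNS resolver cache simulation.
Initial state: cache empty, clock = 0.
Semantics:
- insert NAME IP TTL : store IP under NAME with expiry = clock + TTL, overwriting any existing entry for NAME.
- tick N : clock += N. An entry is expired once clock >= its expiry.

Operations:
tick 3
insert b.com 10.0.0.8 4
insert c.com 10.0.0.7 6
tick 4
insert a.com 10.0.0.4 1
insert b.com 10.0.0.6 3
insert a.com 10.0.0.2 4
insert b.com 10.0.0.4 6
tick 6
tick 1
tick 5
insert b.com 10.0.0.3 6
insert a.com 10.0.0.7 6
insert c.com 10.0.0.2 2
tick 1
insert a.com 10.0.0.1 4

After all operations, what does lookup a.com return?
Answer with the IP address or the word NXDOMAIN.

Answer: 10.0.0.1

Derivation:
Op 1: tick 3 -> clock=3.
Op 2: insert b.com -> 10.0.0.8 (expiry=3+4=7). clock=3
Op 3: insert c.com -> 10.0.0.7 (expiry=3+6=9). clock=3
Op 4: tick 4 -> clock=7. purged={b.com}
Op 5: insert a.com -> 10.0.0.4 (expiry=7+1=8). clock=7
Op 6: insert b.com -> 10.0.0.6 (expiry=7+3=10). clock=7
Op 7: insert a.com -> 10.0.0.2 (expiry=7+4=11). clock=7
Op 8: insert b.com -> 10.0.0.4 (expiry=7+6=13). clock=7
Op 9: tick 6 -> clock=13. purged={a.com,b.com,c.com}
Op 10: tick 1 -> clock=14.
Op 11: tick 5 -> clock=19.
Op 12: insert b.com -> 10.0.0.3 (expiry=19+6=25). clock=19
Op 13: insert a.com -> 10.0.0.7 (expiry=19+6=25). clock=19
Op 14: insert c.com -> 10.0.0.2 (expiry=19+2=21). clock=19
Op 15: tick 1 -> clock=20.
Op 16: insert a.com -> 10.0.0.1 (expiry=20+4=24). clock=20
lookup a.com: present, ip=10.0.0.1 expiry=24 > clock=20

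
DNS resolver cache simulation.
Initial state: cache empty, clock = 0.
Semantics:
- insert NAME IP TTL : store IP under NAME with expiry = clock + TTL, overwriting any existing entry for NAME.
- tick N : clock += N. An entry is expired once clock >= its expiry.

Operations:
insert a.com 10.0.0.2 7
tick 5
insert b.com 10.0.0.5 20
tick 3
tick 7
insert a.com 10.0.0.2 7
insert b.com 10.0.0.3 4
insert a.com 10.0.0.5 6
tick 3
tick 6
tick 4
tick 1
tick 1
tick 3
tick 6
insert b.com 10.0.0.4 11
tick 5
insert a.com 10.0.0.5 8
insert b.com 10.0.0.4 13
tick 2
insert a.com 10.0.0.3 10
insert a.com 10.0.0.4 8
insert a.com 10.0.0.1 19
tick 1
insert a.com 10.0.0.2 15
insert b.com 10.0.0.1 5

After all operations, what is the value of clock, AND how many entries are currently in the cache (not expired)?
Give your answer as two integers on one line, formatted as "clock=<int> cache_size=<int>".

Answer: clock=47 cache_size=2

Derivation:
Op 1: insert a.com -> 10.0.0.2 (expiry=0+7=7). clock=0
Op 2: tick 5 -> clock=5.
Op 3: insert b.com -> 10.0.0.5 (expiry=5+20=25). clock=5
Op 4: tick 3 -> clock=8. purged={a.com}
Op 5: tick 7 -> clock=15.
Op 6: insert a.com -> 10.0.0.2 (expiry=15+7=22). clock=15
Op 7: insert b.com -> 10.0.0.3 (expiry=15+4=19). clock=15
Op 8: insert a.com -> 10.0.0.5 (expiry=15+6=21). clock=15
Op 9: tick 3 -> clock=18.
Op 10: tick 6 -> clock=24. purged={a.com,b.com}
Op 11: tick 4 -> clock=28.
Op 12: tick 1 -> clock=29.
Op 13: tick 1 -> clock=30.
Op 14: tick 3 -> clock=33.
Op 15: tick 6 -> clock=39.
Op 16: insert b.com -> 10.0.0.4 (expiry=39+11=50). clock=39
Op 17: tick 5 -> clock=44.
Op 18: insert a.com -> 10.0.0.5 (expiry=44+8=52). clock=44
Op 19: insert b.com -> 10.0.0.4 (expiry=44+13=57). clock=44
Op 20: tick 2 -> clock=46.
Op 21: insert a.com -> 10.0.0.3 (expiry=46+10=56). clock=46
Op 22: insert a.com -> 10.0.0.4 (expiry=46+8=54). clock=46
Op 23: insert a.com -> 10.0.0.1 (expiry=46+19=65). clock=46
Op 24: tick 1 -> clock=47.
Op 25: insert a.com -> 10.0.0.2 (expiry=47+15=62). clock=47
Op 26: insert b.com -> 10.0.0.1 (expiry=47+5=52). clock=47
Final clock = 47
Final cache (unexpired): {a.com,b.com} -> size=2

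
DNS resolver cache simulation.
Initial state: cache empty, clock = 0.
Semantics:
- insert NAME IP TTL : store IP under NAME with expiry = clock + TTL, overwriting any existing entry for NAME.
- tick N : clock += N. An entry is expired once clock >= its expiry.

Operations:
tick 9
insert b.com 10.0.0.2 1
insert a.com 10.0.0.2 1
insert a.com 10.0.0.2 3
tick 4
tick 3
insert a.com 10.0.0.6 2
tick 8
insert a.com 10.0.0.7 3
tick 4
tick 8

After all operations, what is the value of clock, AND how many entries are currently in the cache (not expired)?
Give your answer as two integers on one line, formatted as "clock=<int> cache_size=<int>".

Op 1: tick 9 -> clock=9.
Op 2: insert b.com -> 10.0.0.2 (expiry=9+1=10). clock=9
Op 3: insert a.com -> 10.0.0.2 (expiry=9+1=10). clock=9
Op 4: insert a.com -> 10.0.0.2 (expiry=9+3=12). clock=9
Op 5: tick 4 -> clock=13. purged={a.com,b.com}
Op 6: tick 3 -> clock=16.
Op 7: insert a.com -> 10.0.0.6 (expiry=16+2=18). clock=16
Op 8: tick 8 -> clock=24. purged={a.com}
Op 9: insert a.com -> 10.0.0.7 (expiry=24+3=27). clock=24
Op 10: tick 4 -> clock=28. purged={a.com}
Op 11: tick 8 -> clock=36.
Final clock = 36
Final cache (unexpired): {} -> size=0

Answer: clock=36 cache_size=0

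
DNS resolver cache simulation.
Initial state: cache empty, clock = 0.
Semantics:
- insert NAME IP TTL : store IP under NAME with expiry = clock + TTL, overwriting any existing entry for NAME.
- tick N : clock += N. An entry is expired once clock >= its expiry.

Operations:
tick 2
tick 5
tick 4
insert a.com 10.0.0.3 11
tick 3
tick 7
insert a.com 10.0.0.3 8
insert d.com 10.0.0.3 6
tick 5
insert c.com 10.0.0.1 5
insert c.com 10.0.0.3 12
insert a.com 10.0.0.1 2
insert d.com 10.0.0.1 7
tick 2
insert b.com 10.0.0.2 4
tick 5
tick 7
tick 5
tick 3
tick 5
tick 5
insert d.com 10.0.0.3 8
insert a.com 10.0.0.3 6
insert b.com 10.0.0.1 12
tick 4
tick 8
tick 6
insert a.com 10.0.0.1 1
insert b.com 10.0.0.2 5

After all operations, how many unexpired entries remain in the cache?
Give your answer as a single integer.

Answer: 2

Derivation:
Op 1: tick 2 -> clock=2.
Op 2: tick 5 -> clock=7.
Op 3: tick 4 -> clock=11.
Op 4: insert a.com -> 10.0.0.3 (expiry=11+11=22). clock=11
Op 5: tick 3 -> clock=14.
Op 6: tick 7 -> clock=21.
Op 7: insert a.com -> 10.0.0.3 (expiry=21+8=29). clock=21
Op 8: insert d.com -> 10.0.0.3 (expiry=21+6=27). clock=21
Op 9: tick 5 -> clock=26.
Op 10: insert c.com -> 10.0.0.1 (expiry=26+5=31). clock=26
Op 11: insert c.com -> 10.0.0.3 (expiry=26+12=38). clock=26
Op 12: insert a.com -> 10.0.0.1 (expiry=26+2=28). clock=26
Op 13: insert d.com -> 10.0.0.1 (expiry=26+7=33). clock=26
Op 14: tick 2 -> clock=28. purged={a.com}
Op 15: insert b.com -> 10.0.0.2 (expiry=28+4=32). clock=28
Op 16: tick 5 -> clock=33. purged={b.com,d.com}
Op 17: tick 7 -> clock=40. purged={c.com}
Op 18: tick 5 -> clock=45.
Op 19: tick 3 -> clock=48.
Op 20: tick 5 -> clock=53.
Op 21: tick 5 -> clock=58.
Op 22: insert d.com -> 10.0.0.3 (expiry=58+8=66). clock=58
Op 23: insert a.com -> 10.0.0.3 (expiry=58+6=64). clock=58
Op 24: insert b.com -> 10.0.0.1 (expiry=58+12=70). clock=58
Op 25: tick 4 -> clock=62.
Op 26: tick 8 -> clock=70. purged={a.com,b.com,d.com}
Op 27: tick 6 -> clock=76.
Op 28: insert a.com -> 10.0.0.1 (expiry=76+1=77). clock=76
Op 29: insert b.com -> 10.0.0.2 (expiry=76+5=81). clock=76
Final cache (unexpired): {a.com,b.com} -> size=2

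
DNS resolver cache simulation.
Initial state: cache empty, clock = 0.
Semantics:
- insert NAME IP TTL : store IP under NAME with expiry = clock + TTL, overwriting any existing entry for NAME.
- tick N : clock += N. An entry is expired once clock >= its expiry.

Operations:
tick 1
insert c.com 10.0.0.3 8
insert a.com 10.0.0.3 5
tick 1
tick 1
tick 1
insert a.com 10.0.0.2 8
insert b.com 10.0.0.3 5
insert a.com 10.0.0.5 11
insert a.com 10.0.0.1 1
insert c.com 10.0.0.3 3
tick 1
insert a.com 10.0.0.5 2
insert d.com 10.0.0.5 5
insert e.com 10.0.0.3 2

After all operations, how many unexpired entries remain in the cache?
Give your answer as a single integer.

Op 1: tick 1 -> clock=1.
Op 2: insert c.com -> 10.0.0.3 (expiry=1+8=9). clock=1
Op 3: insert a.com -> 10.0.0.3 (expiry=1+5=6). clock=1
Op 4: tick 1 -> clock=2.
Op 5: tick 1 -> clock=3.
Op 6: tick 1 -> clock=4.
Op 7: insert a.com -> 10.0.0.2 (expiry=4+8=12). clock=4
Op 8: insert b.com -> 10.0.0.3 (expiry=4+5=9). clock=4
Op 9: insert a.com -> 10.0.0.5 (expiry=4+11=15). clock=4
Op 10: insert a.com -> 10.0.0.1 (expiry=4+1=5). clock=4
Op 11: insert c.com -> 10.0.0.3 (expiry=4+3=7). clock=4
Op 12: tick 1 -> clock=5. purged={a.com}
Op 13: insert a.com -> 10.0.0.5 (expiry=5+2=7). clock=5
Op 14: insert d.com -> 10.0.0.5 (expiry=5+5=10). clock=5
Op 15: insert e.com -> 10.0.0.3 (expiry=5+2=7). clock=5
Final cache (unexpired): {a.com,b.com,c.com,d.com,e.com} -> size=5

Answer: 5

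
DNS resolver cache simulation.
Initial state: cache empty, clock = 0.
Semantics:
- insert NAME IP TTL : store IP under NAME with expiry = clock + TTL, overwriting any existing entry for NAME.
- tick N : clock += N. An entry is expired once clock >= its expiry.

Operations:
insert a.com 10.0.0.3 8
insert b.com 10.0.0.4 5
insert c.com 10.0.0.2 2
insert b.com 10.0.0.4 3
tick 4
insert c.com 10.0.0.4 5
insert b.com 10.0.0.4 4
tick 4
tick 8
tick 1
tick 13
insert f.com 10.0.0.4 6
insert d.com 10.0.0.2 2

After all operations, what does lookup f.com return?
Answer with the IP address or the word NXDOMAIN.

Answer: 10.0.0.4

Derivation:
Op 1: insert a.com -> 10.0.0.3 (expiry=0+8=8). clock=0
Op 2: insert b.com -> 10.0.0.4 (expiry=0+5=5). clock=0
Op 3: insert c.com -> 10.0.0.2 (expiry=0+2=2). clock=0
Op 4: insert b.com -> 10.0.0.4 (expiry=0+3=3). clock=0
Op 5: tick 4 -> clock=4. purged={b.com,c.com}
Op 6: insert c.com -> 10.0.0.4 (expiry=4+5=9). clock=4
Op 7: insert b.com -> 10.0.0.4 (expiry=4+4=8). clock=4
Op 8: tick 4 -> clock=8. purged={a.com,b.com}
Op 9: tick 8 -> clock=16. purged={c.com}
Op 10: tick 1 -> clock=17.
Op 11: tick 13 -> clock=30.
Op 12: insert f.com -> 10.0.0.4 (expiry=30+6=36). clock=30
Op 13: insert d.com -> 10.0.0.2 (expiry=30+2=32). clock=30
lookup f.com: present, ip=10.0.0.4 expiry=36 > clock=30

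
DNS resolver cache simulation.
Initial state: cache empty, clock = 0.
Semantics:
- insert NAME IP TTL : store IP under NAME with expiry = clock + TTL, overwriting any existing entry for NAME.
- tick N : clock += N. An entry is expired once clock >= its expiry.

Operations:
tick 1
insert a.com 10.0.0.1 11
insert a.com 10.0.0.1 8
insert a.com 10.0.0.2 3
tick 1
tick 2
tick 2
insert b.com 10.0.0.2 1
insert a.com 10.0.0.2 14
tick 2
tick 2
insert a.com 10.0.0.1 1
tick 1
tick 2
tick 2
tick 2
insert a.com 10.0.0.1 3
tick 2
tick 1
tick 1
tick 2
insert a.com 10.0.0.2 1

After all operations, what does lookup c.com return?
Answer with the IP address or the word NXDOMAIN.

Answer: NXDOMAIN

Derivation:
Op 1: tick 1 -> clock=1.
Op 2: insert a.com -> 10.0.0.1 (expiry=1+11=12). clock=1
Op 3: insert a.com -> 10.0.0.1 (expiry=1+8=9). clock=1
Op 4: insert a.com -> 10.0.0.2 (expiry=1+3=4). clock=1
Op 5: tick 1 -> clock=2.
Op 6: tick 2 -> clock=4. purged={a.com}
Op 7: tick 2 -> clock=6.
Op 8: insert b.com -> 10.0.0.2 (expiry=6+1=7). clock=6
Op 9: insert a.com -> 10.0.0.2 (expiry=6+14=20). clock=6
Op 10: tick 2 -> clock=8. purged={b.com}
Op 11: tick 2 -> clock=10.
Op 12: insert a.com -> 10.0.0.1 (expiry=10+1=11). clock=10
Op 13: tick 1 -> clock=11. purged={a.com}
Op 14: tick 2 -> clock=13.
Op 15: tick 2 -> clock=15.
Op 16: tick 2 -> clock=17.
Op 17: insert a.com -> 10.0.0.1 (expiry=17+3=20). clock=17
Op 18: tick 2 -> clock=19.
Op 19: tick 1 -> clock=20. purged={a.com}
Op 20: tick 1 -> clock=21.
Op 21: tick 2 -> clock=23.
Op 22: insert a.com -> 10.0.0.2 (expiry=23+1=24). clock=23
lookup c.com: not in cache (expired or never inserted)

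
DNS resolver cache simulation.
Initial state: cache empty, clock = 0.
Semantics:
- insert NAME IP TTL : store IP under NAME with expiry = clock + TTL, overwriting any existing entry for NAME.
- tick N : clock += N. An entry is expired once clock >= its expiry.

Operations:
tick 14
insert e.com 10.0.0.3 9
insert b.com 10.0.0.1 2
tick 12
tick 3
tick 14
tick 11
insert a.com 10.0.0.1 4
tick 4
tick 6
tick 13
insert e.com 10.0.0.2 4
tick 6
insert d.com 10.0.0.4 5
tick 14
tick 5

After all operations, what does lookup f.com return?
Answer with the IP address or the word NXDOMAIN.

Op 1: tick 14 -> clock=14.
Op 2: insert e.com -> 10.0.0.3 (expiry=14+9=23). clock=14
Op 3: insert b.com -> 10.0.0.1 (expiry=14+2=16). clock=14
Op 4: tick 12 -> clock=26. purged={b.com,e.com}
Op 5: tick 3 -> clock=29.
Op 6: tick 14 -> clock=43.
Op 7: tick 11 -> clock=54.
Op 8: insert a.com -> 10.0.0.1 (expiry=54+4=58). clock=54
Op 9: tick 4 -> clock=58. purged={a.com}
Op 10: tick 6 -> clock=64.
Op 11: tick 13 -> clock=77.
Op 12: insert e.com -> 10.0.0.2 (expiry=77+4=81). clock=77
Op 13: tick 6 -> clock=83. purged={e.com}
Op 14: insert d.com -> 10.0.0.4 (expiry=83+5=88). clock=83
Op 15: tick 14 -> clock=97. purged={d.com}
Op 16: tick 5 -> clock=102.
lookup f.com: not in cache (expired or never inserted)

Answer: NXDOMAIN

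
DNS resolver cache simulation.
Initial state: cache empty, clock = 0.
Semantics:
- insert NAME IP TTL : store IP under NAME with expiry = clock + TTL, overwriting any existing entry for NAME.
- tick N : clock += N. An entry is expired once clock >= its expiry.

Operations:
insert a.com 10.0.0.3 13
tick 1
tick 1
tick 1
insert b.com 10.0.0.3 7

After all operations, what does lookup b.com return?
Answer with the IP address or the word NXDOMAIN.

Op 1: insert a.com -> 10.0.0.3 (expiry=0+13=13). clock=0
Op 2: tick 1 -> clock=1.
Op 3: tick 1 -> clock=2.
Op 4: tick 1 -> clock=3.
Op 5: insert b.com -> 10.0.0.3 (expiry=3+7=10). clock=3
lookup b.com: present, ip=10.0.0.3 expiry=10 > clock=3

Answer: 10.0.0.3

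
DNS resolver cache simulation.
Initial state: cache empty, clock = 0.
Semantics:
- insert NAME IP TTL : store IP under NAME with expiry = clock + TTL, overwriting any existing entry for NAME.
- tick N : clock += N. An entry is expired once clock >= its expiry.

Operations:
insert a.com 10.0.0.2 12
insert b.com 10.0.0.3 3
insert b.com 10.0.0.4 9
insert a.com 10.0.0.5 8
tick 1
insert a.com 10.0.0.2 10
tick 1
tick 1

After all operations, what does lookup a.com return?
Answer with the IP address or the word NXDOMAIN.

Op 1: insert a.com -> 10.0.0.2 (expiry=0+12=12). clock=0
Op 2: insert b.com -> 10.0.0.3 (expiry=0+3=3). clock=0
Op 3: insert b.com -> 10.0.0.4 (expiry=0+9=9). clock=0
Op 4: insert a.com -> 10.0.0.5 (expiry=0+8=8). clock=0
Op 5: tick 1 -> clock=1.
Op 6: insert a.com -> 10.0.0.2 (expiry=1+10=11). clock=1
Op 7: tick 1 -> clock=2.
Op 8: tick 1 -> clock=3.
lookup a.com: present, ip=10.0.0.2 expiry=11 > clock=3

Answer: 10.0.0.2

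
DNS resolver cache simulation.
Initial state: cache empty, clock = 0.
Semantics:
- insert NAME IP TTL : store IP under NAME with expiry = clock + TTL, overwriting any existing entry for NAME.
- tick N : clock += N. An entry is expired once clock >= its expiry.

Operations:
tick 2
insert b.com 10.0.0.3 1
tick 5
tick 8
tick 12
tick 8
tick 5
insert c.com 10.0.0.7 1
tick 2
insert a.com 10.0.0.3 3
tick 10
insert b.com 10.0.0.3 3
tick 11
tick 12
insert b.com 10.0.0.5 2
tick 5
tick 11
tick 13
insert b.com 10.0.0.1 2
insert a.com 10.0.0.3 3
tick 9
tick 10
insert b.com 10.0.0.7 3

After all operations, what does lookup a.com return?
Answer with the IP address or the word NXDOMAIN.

Answer: NXDOMAIN

Derivation:
Op 1: tick 2 -> clock=2.
Op 2: insert b.com -> 10.0.0.3 (expiry=2+1=3). clock=2
Op 3: tick 5 -> clock=7. purged={b.com}
Op 4: tick 8 -> clock=15.
Op 5: tick 12 -> clock=27.
Op 6: tick 8 -> clock=35.
Op 7: tick 5 -> clock=40.
Op 8: insert c.com -> 10.0.0.7 (expiry=40+1=41). clock=40
Op 9: tick 2 -> clock=42. purged={c.com}
Op 10: insert a.com -> 10.0.0.3 (expiry=42+3=45). clock=42
Op 11: tick 10 -> clock=52. purged={a.com}
Op 12: insert b.com -> 10.0.0.3 (expiry=52+3=55). clock=52
Op 13: tick 11 -> clock=63. purged={b.com}
Op 14: tick 12 -> clock=75.
Op 15: insert b.com -> 10.0.0.5 (expiry=75+2=77). clock=75
Op 16: tick 5 -> clock=80. purged={b.com}
Op 17: tick 11 -> clock=91.
Op 18: tick 13 -> clock=104.
Op 19: insert b.com -> 10.0.0.1 (expiry=104+2=106). clock=104
Op 20: insert a.com -> 10.0.0.3 (expiry=104+3=107). clock=104
Op 21: tick 9 -> clock=113. purged={a.com,b.com}
Op 22: tick 10 -> clock=123.
Op 23: insert b.com -> 10.0.0.7 (expiry=123+3=126). clock=123
lookup a.com: not in cache (expired or never inserted)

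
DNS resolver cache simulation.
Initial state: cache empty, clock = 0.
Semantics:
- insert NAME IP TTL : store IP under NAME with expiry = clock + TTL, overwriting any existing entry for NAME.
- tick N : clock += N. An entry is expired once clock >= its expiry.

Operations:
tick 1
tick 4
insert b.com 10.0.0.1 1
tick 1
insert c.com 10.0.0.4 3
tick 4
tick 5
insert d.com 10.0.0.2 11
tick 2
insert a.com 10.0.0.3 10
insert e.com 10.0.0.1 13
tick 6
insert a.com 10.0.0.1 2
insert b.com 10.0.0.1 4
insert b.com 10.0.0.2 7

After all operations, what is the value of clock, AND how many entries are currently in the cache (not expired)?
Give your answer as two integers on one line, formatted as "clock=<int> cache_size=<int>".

Op 1: tick 1 -> clock=1.
Op 2: tick 4 -> clock=5.
Op 3: insert b.com -> 10.0.0.1 (expiry=5+1=6). clock=5
Op 4: tick 1 -> clock=6. purged={b.com}
Op 5: insert c.com -> 10.0.0.4 (expiry=6+3=9). clock=6
Op 6: tick 4 -> clock=10. purged={c.com}
Op 7: tick 5 -> clock=15.
Op 8: insert d.com -> 10.0.0.2 (expiry=15+11=26). clock=15
Op 9: tick 2 -> clock=17.
Op 10: insert a.com -> 10.0.0.3 (expiry=17+10=27). clock=17
Op 11: insert e.com -> 10.0.0.1 (expiry=17+13=30). clock=17
Op 12: tick 6 -> clock=23.
Op 13: insert a.com -> 10.0.0.1 (expiry=23+2=25). clock=23
Op 14: insert b.com -> 10.0.0.1 (expiry=23+4=27). clock=23
Op 15: insert b.com -> 10.0.0.2 (expiry=23+7=30). clock=23
Final clock = 23
Final cache (unexpired): {a.com,b.com,d.com,e.com} -> size=4

Answer: clock=23 cache_size=4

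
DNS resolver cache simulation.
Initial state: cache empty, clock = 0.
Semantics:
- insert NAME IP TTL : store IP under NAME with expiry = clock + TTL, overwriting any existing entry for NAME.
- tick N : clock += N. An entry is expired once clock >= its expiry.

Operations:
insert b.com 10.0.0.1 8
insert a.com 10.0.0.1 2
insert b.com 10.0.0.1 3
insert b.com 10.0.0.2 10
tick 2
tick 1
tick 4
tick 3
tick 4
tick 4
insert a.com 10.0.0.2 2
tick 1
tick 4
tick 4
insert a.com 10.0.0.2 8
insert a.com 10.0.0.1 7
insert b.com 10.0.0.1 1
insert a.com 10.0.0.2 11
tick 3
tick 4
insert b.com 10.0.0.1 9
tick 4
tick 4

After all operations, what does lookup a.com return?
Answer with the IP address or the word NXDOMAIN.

Answer: NXDOMAIN

Derivation:
Op 1: insert b.com -> 10.0.0.1 (expiry=0+8=8). clock=0
Op 2: insert a.com -> 10.0.0.1 (expiry=0+2=2). clock=0
Op 3: insert b.com -> 10.0.0.1 (expiry=0+3=3). clock=0
Op 4: insert b.com -> 10.0.0.2 (expiry=0+10=10). clock=0
Op 5: tick 2 -> clock=2. purged={a.com}
Op 6: tick 1 -> clock=3.
Op 7: tick 4 -> clock=7.
Op 8: tick 3 -> clock=10. purged={b.com}
Op 9: tick 4 -> clock=14.
Op 10: tick 4 -> clock=18.
Op 11: insert a.com -> 10.0.0.2 (expiry=18+2=20). clock=18
Op 12: tick 1 -> clock=19.
Op 13: tick 4 -> clock=23. purged={a.com}
Op 14: tick 4 -> clock=27.
Op 15: insert a.com -> 10.0.0.2 (expiry=27+8=35). clock=27
Op 16: insert a.com -> 10.0.0.1 (expiry=27+7=34). clock=27
Op 17: insert b.com -> 10.0.0.1 (expiry=27+1=28). clock=27
Op 18: insert a.com -> 10.0.0.2 (expiry=27+11=38). clock=27
Op 19: tick 3 -> clock=30. purged={b.com}
Op 20: tick 4 -> clock=34.
Op 21: insert b.com -> 10.0.0.1 (expiry=34+9=43). clock=34
Op 22: tick 4 -> clock=38. purged={a.com}
Op 23: tick 4 -> clock=42.
lookup a.com: not in cache (expired or never inserted)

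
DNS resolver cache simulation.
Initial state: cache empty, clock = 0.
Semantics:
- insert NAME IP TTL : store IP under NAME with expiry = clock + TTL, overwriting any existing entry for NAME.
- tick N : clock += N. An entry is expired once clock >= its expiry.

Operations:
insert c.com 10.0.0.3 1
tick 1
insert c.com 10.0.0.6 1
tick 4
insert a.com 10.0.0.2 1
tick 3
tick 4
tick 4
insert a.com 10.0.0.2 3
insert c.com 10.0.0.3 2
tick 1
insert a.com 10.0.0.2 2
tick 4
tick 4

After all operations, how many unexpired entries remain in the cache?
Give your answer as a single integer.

Op 1: insert c.com -> 10.0.0.3 (expiry=0+1=1). clock=0
Op 2: tick 1 -> clock=1. purged={c.com}
Op 3: insert c.com -> 10.0.0.6 (expiry=1+1=2). clock=1
Op 4: tick 4 -> clock=5. purged={c.com}
Op 5: insert a.com -> 10.0.0.2 (expiry=5+1=6). clock=5
Op 6: tick 3 -> clock=8. purged={a.com}
Op 7: tick 4 -> clock=12.
Op 8: tick 4 -> clock=16.
Op 9: insert a.com -> 10.0.0.2 (expiry=16+3=19). clock=16
Op 10: insert c.com -> 10.0.0.3 (expiry=16+2=18). clock=16
Op 11: tick 1 -> clock=17.
Op 12: insert a.com -> 10.0.0.2 (expiry=17+2=19). clock=17
Op 13: tick 4 -> clock=21. purged={a.com,c.com}
Op 14: tick 4 -> clock=25.
Final cache (unexpired): {} -> size=0

Answer: 0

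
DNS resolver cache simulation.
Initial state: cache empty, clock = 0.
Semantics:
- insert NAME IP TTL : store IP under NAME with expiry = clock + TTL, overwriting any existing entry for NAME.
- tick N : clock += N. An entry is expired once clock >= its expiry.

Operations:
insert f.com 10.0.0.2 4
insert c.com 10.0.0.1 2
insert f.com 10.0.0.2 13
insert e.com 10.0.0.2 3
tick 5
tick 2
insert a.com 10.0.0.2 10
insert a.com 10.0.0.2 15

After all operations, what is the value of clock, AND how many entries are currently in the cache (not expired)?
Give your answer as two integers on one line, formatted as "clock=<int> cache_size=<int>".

Op 1: insert f.com -> 10.0.0.2 (expiry=0+4=4). clock=0
Op 2: insert c.com -> 10.0.0.1 (expiry=0+2=2). clock=0
Op 3: insert f.com -> 10.0.0.2 (expiry=0+13=13). clock=0
Op 4: insert e.com -> 10.0.0.2 (expiry=0+3=3). clock=0
Op 5: tick 5 -> clock=5. purged={c.com,e.com}
Op 6: tick 2 -> clock=7.
Op 7: insert a.com -> 10.0.0.2 (expiry=7+10=17). clock=7
Op 8: insert a.com -> 10.0.0.2 (expiry=7+15=22). clock=7
Final clock = 7
Final cache (unexpired): {a.com,f.com} -> size=2

Answer: clock=7 cache_size=2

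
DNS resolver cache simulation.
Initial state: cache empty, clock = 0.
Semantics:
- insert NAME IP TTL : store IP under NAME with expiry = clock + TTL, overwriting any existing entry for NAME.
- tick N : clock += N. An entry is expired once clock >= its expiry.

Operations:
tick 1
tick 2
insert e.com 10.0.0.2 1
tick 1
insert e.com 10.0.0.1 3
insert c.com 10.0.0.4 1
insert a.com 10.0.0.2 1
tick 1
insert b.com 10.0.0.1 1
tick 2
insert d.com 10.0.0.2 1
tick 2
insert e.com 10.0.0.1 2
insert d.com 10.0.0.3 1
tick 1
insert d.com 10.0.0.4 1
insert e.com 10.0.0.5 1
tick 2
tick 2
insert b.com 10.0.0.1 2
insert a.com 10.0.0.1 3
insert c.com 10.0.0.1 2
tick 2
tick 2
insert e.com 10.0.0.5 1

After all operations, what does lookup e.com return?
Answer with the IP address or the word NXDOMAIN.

Op 1: tick 1 -> clock=1.
Op 2: tick 2 -> clock=3.
Op 3: insert e.com -> 10.0.0.2 (expiry=3+1=4). clock=3
Op 4: tick 1 -> clock=4. purged={e.com}
Op 5: insert e.com -> 10.0.0.1 (expiry=4+3=7). clock=4
Op 6: insert c.com -> 10.0.0.4 (expiry=4+1=5). clock=4
Op 7: insert a.com -> 10.0.0.2 (expiry=4+1=5). clock=4
Op 8: tick 1 -> clock=5. purged={a.com,c.com}
Op 9: insert b.com -> 10.0.0.1 (expiry=5+1=6). clock=5
Op 10: tick 2 -> clock=7. purged={b.com,e.com}
Op 11: insert d.com -> 10.0.0.2 (expiry=7+1=8). clock=7
Op 12: tick 2 -> clock=9. purged={d.com}
Op 13: insert e.com -> 10.0.0.1 (expiry=9+2=11). clock=9
Op 14: insert d.com -> 10.0.0.3 (expiry=9+1=10). clock=9
Op 15: tick 1 -> clock=10. purged={d.com}
Op 16: insert d.com -> 10.0.0.4 (expiry=10+1=11). clock=10
Op 17: insert e.com -> 10.0.0.5 (expiry=10+1=11). clock=10
Op 18: tick 2 -> clock=12. purged={d.com,e.com}
Op 19: tick 2 -> clock=14.
Op 20: insert b.com -> 10.0.0.1 (expiry=14+2=16). clock=14
Op 21: insert a.com -> 10.0.0.1 (expiry=14+3=17). clock=14
Op 22: insert c.com -> 10.0.0.1 (expiry=14+2=16). clock=14
Op 23: tick 2 -> clock=16. purged={b.com,c.com}
Op 24: tick 2 -> clock=18. purged={a.com}
Op 25: insert e.com -> 10.0.0.5 (expiry=18+1=19). clock=18
lookup e.com: present, ip=10.0.0.5 expiry=19 > clock=18

Answer: 10.0.0.5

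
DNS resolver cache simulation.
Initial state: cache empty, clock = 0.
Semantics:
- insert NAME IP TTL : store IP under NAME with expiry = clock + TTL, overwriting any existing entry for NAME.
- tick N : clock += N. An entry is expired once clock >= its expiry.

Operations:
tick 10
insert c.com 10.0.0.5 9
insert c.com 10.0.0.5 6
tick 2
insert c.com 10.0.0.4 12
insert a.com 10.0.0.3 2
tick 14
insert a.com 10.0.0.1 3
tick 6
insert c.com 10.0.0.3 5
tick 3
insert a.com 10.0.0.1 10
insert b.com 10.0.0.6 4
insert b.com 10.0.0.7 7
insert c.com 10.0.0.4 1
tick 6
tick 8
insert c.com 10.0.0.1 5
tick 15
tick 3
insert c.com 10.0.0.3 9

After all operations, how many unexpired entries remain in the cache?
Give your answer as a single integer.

Op 1: tick 10 -> clock=10.
Op 2: insert c.com -> 10.0.0.5 (expiry=10+9=19). clock=10
Op 3: insert c.com -> 10.0.0.5 (expiry=10+6=16). clock=10
Op 4: tick 2 -> clock=12.
Op 5: insert c.com -> 10.0.0.4 (expiry=12+12=24). clock=12
Op 6: insert a.com -> 10.0.0.3 (expiry=12+2=14). clock=12
Op 7: tick 14 -> clock=26. purged={a.com,c.com}
Op 8: insert a.com -> 10.0.0.1 (expiry=26+3=29). clock=26
Op 9: tick 6 -> clock=32. purged={a.com}
Op 10: insert c.com -> 10.0.0.3 (expiry=32+5=37). clock=32
Op 11: tick 3 -> clock=35.
Op 12: insert a.com -> 10.0.0.1 (expiry=35+10=45). clock=35
Op 13: insert b.com -> 10.0.0.6 (expiry=35+4=39). clock=35
Op 14: insert b.com -> 10.0.0.7 (expiry=35+7=42). clock=35
Op 15: insert c.com -> 10.0.0.4 (expiry=35+1=36). clock=35
Op 16: tick 6 -> clock=41. purged={c.com}
Op 17: tick 8 -> clock=49. purged={a.com,b.com}
Op 18: insert c.com -> 10.0.0.1 (expiry=49+5=54). clock=49
Op 19: tick 15 -> clock=64. purged={c.com}
Op 20: tick 3 -> clock=67.
Op 21: insert c.com -> 10.0.0.3 (expiry=67+9=76). clock=67
Final cache (unexpired): {c.com} -> size=1

Answer: 1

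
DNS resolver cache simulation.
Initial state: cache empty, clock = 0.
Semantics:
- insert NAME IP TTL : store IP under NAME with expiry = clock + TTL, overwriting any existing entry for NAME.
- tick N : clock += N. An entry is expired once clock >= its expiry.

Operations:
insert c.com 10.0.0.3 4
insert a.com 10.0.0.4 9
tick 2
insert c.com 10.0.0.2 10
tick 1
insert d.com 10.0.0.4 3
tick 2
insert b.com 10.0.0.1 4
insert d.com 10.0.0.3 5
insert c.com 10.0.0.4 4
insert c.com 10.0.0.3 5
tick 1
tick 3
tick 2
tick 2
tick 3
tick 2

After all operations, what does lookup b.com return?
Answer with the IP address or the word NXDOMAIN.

Answer: NXDOMAIN

Derivation:
Op 1: insert c.com -> 10.0.0.3 (expiry=0+4=4). clock=0
Op 2: insert a.com -> 10.0.0.4 (expiry=0+9=9). clock=0
Op 3: tick 2 -> clock=2.
Op 4: insert c.com -> 10.0.0.2 (expiry=2+10=12). clock=2
Op 5: tick 1 -> clock=3.
Op 6: insert d.com -> 10.0.0.4 (expiry=3+3=6). clock=3
Op 7: tick 2 -> clock=5.
Op 8: insert b.com -> 10.0.0.1 (expiry=5+4=9). clock=5
Op 9: insert d.com -> 10.0.0.3 (expiry=5+5=10). clock=5
Op 10: insert c.com -> 10.0.0.4 (expiry=5+4=9). clock=5
Op 11: insert c.com -> 10.0.0.3 (expiry=5+5=10). clock=5
Op 12: tick 1 -> clock=6.
Op 13: tick 3 -> clock=9. purged={a.com,b.com}
Op 14: tick 2 -> clock=11. purged={c.com,d.com}
Op 15: tick 2 -> clock=13.
Op 16: tick 3 -> clock=16.
Op 17: tick 2 -> clock=18.
lookup b.com: not in cache (expired or never inserted)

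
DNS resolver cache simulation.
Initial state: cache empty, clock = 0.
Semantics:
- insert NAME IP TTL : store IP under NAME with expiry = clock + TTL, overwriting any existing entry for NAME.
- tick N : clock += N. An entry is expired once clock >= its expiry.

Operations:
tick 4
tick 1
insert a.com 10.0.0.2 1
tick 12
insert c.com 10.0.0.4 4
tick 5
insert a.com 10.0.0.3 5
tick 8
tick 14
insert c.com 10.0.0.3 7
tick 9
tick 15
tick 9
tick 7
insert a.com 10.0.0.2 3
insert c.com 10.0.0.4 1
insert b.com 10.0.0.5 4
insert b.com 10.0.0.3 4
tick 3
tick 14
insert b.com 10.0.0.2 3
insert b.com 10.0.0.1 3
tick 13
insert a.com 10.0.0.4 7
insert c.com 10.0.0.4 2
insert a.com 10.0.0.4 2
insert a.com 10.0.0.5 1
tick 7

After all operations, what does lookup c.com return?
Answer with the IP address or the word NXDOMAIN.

Op 1: tick 4 -> clock=4.
Op 2: tick 1 -> clock=5.
Op 3: insert a.com -> 10.0.0.2 (expiry=5+1=6). clock=5
Op 4: tick 12 -> clock=17. purged={a.com}
Op 5: insert c.com -> 10.0.0.4 (expiry=17+4=21). clock=17
Op 6: tick 5 -> clock=22. purged={c.com}
Op 7: insert a.com -> 10.0.0.3 (expiry=22+5=27). clock=22
Op 8: tick 8 -> clock=30. purged={a.com}
Op 9: tick 14 -> clock=44.
Op 10: insert c.com -> 10.0.0.3 (expiry=44+7=51). clock=44
Op 11: tick 9 -> clock=53. purged={c.com}
Op 12: tick 15 -> clock=68.
Op 13: tick 9 -> clock=77.
Op 14: tick 7 -> clock=84.
Op 15: insert a.com -> 10.0.0.2 (expiry=84+3=87). clock=84
Op 16: insert c.com -> 10.0.0.4 (expiry=84+1=85). clock=84
Op 17: insert b.com -> 10.0.0.5 (expiry=84+4=88). clock=84
Op 18: insert b.com -> 10.0.0.3 (expiry=84+4=88). clock=84
Op 19: tick 3 -> clock=87. purged={a.com,c.com}
Op 20: tick 14 -> clock=101. purged={b.com}
Op 21: insert b.com -> 10.0.0.2 (expiry=101+3=104). clock=101
Op 22: insert b.com -> 10.0.0.1 (expiry=101+3=104). clock=101
Op 23: tick 13 -> clock=114. purged={b.com}
Op 24: insert a.com -> 10.0.0.4 (expiry=114+7=121). clock=114
Op 25: insert c.com -> 10.0.0.4 (expiry=114+2=116). clock=114
Op 26: insert a.com -> 10.0.0.4 (expiry=114+2=116). clock=114
Op 27: insert a.com -> 10.0.0.5 (expiry=114+1=115). clock=114
Op 28: tick 7 -> clock=121. purged={a.com,c.com}
lookup c.com: not in cache (expired or never inserted)

Answer: NXDOMAIN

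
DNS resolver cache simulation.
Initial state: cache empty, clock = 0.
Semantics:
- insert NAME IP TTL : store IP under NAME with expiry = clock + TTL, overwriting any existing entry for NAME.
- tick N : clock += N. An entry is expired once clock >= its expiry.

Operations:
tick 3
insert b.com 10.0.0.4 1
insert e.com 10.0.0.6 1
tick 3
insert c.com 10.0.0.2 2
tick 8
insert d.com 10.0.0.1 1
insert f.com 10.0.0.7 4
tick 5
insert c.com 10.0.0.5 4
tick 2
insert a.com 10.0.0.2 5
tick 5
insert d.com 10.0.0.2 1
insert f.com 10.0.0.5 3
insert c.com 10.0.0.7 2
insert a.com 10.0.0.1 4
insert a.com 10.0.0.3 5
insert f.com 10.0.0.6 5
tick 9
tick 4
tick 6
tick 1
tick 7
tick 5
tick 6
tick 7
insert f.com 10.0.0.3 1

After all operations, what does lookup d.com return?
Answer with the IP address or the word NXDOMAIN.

Answer: NXDOMAIN

Derivation:
Op 1: tick 3 -> clock=3.
Op 2: insert b.com -> 10.0.0.4 (expiry=3+1=4). clock=3
Op 3: insert e.com -> 10.0.0.6 (expiry=3+1=4). clock=3
Op 4: tick 3 -> clock=6. purged={b.com,e.com}
Op 5: insert c.com -> 10.0.0.2 (expiry=6+2=8). clock=6
Op 6: tick 8 -> clock=14. purged={c.com}
Op 7: insert d.com -> 10.0.0.1 (expiry=14+1=15). clock=14
Op 8: insert f.com -> 10.0.0.7 (expiry=14+4=18). clock=14
Op 9: tick 5 -> clock=19. purged={d.com,f.com}
Op 10: insert c.com -> 10.0.0.5 (expiry=19+4=23). clock=19
Op 11: tick 2 -> clock=21.
Op 12: insert a.com -> 10.0.0.2 (expiry=21+5=26). clock=21
Op 13: tick 5 -> clock=26. purged={a.com,c.com}
Op 14: insert d.com -> 10.0.0.2 (expiry=26+1=27). clock=26
Op 15: insert f.com -> 10.0.0.5 (expiry=26+3=29). clock=26
Op 16: insert c.com -> 10.0.0.7 (expiry=26+2=28). clock=26
Op 17: insert a.com -> 10.0.0.1 (expiry=26+4=30). clock=26
Op 18: insert a.com -> 10.0.0.3 (expiry=26+5=31). clock=26
Op 19: insert f.com -> 10.0.0.6 (expiry=26+5=31). clock=26
Op 20: tick 9 -> clock=35. purged={a.com,c.com,d.com,f.com}
Op 21: tick 4 -> clock=39.
Op 22: tick 6 -> clock=45.
Op 23: tick 1 -> clock=46.
Op 24: tick 7 -> clock=53.
Op 25: tick 5 -> clock=58.
Op 26: tick 6 -> clock=64.
Op 27: tick 7 -> clock=71.
Op 28: insert f.com -> 10.0.0.3 (expiry=71+1=72). clock=71
lookup d.com: not in cache (expired or never inserted)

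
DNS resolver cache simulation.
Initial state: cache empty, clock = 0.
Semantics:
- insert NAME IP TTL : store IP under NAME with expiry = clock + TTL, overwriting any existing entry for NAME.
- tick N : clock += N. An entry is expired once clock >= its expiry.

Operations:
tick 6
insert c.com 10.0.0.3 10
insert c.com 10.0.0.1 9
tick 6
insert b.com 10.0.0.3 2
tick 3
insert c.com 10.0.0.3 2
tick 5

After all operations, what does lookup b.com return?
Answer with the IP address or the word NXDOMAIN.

Op 1: tick 6 -> clock=6.
Op 2: insert c.com -> 10.0.0.3 (expiry=6+10=16). clock=6
Op 3: insert c.com -> 10.0.0.1 (expiry=6+9=15). clock=6
Op 4: tick 6 -> clock=12.
Op 5: insert b.com -> 10.0.0.3 (expiry=12+2=14). clock=12
Op 6: tick 3 -> clock=15. purged={b.com,c.com}
Op 7: insert c.com -> 10.0.0.3 (expiry=15+2=17). clock=15
Op 8: tick 5 -> clock=20. purged={c.com}
lookup b.com: not in cache (expired or never inserted)

Answer: NXDOMAIN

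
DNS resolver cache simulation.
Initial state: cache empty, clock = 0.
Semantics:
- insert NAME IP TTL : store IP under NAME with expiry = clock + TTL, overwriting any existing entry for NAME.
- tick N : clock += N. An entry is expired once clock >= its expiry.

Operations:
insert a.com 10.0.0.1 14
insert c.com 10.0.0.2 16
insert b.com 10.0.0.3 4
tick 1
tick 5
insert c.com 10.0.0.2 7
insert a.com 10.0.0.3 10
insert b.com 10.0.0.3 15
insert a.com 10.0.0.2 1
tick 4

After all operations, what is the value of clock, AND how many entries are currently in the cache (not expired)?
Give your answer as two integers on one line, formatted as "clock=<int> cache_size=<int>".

Answer: clock=10 cache_size=2

Derivation:
Op 1: insert a.com -> 10.0.0.1 (expiry=0+14=14). clock=0
Op 2: insert c.com -> 10.0.0.2 (expiry=0+16=16). clock=0
Op 3: insert b.com -> 10.0.0.3 (expiry=0+4=4). clock=0
Op 4: tick 1 -> clock=1.
Op 5: tick 5 -> clock=6. purged={b.com}
Op 6: insert c.com -> 10.0.0.2 (expiry=6+7=13). clock=6
Op 7: insert a.com -> 10.0.0.3 (expiry=6+10=16). clock=6
Op 8: insert b.com -> 10.0.0.3 (expiry=6+15=21). clock=6
Op 9: insert a.com -> 10.0.0.2 (expiry=6+1=7). clock=6
Op 10: tick 4 -> clock=10. purged={a.com}
Final clock = 10
Final cache (unexpired): {b.com,c.com} -> size=2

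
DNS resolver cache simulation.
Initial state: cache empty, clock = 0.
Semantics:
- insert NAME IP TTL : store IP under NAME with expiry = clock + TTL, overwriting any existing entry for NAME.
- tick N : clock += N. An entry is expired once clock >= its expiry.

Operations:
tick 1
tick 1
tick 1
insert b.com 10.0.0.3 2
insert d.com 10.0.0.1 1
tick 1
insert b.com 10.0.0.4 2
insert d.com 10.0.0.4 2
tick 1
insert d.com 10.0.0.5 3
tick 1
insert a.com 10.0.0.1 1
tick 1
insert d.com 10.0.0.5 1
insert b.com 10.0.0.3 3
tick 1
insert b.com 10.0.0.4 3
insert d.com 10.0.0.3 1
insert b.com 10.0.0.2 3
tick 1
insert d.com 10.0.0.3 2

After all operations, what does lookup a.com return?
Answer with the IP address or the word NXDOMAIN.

Op 1: tick 1 -> clock=1.
Op 2: tick 1 -> clock=2.
Op 3: tick 1 -> clock=3.
Op 4: insert b.com -> 10.0.0.3 (expiry=3+2=5). clock=3
Op 5: insert d.com -> 10.0.0.1 (expiry=3+1=4). clock=3
Op 6: tick 1 -> clock=4. purged={d.com}
Op 7: insert b.com -> 10.0.0.4 (expiry=4+2=6). clock=4
Op 8: insert d.com -> 10.0.0.4 (expiry=4+2=6). clock=4
Op 9: tick 1 -> clock=5.
Op 10: insert d.com -> 10.0.0.5 (expiry=5+3=8). clock=5
Op 11: tick 1 -> clock=6. purged={b.com}
Op 12: insert a.com -> 10.0.0.1 (expiry=6+1=7). clock=6
Op 13: tick 1 -> clock=7. purged={a.com}
Op 14: insert d.com -> 10.0.0.5 (expiry=7+1=8). clock=7
Op 15: insert b.com -> 10.0.0.3 (expiry=7+3=10). clock=7
Op 16: tick 1 -> clock=8. purged={d.com}
Op 17: insert b.com -> 10.0.0.4 (expiry=8+3=11). clock=8
Op 18: insert d.com -> 10.0.0.3 (expiry=8+1=9). clock=8
Op 19: insert b.com -> 10.0.0.2 (expiry=8+3=11). clock=8
Op 20: tick 1 -> clock=9. purged={d.com}
Op 21: insert d.com -> 10.0.0.3 (expiry=9+2=11). clock=9
lookup a.com: not in cache (expired or never inserted)

Answer: NXDOMAIN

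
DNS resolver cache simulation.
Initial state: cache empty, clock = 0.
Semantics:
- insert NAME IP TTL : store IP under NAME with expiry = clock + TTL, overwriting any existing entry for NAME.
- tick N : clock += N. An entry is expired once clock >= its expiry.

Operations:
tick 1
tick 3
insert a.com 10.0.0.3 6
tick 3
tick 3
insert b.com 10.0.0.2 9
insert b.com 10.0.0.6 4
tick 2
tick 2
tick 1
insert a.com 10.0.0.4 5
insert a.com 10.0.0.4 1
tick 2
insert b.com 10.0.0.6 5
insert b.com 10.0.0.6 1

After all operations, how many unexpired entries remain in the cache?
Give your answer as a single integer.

Op 1: tick 1 -> clock=1.
Op 2: tick 3 -> clock=4.
Op 3: insert a.com -> 10.0.0.3 (expiry=4+6=10). clock=4
Op 4: tick 3 -> clock=7.
Op 5: tick 3 -> clock=10. purged={a.com}
Op 6: insert b.com -> 10.0.0.2 (expiry=10+9=19). clock=10
Op 7: insert b.com -> 10.0.0.6 (expiry=10+4=14). clock=10
Op 8: tick 2 -> clock=12.
Op 9: tick 2 -> clock=14. purged={b.com}
Op 10: tick 1 -> clock=15.
Op 11: insert a.com -> 10.0.0.4 (expiry=15+5=20). clock=15
Op 12: insert a.com -> 10.0.0.4 (expiry=15+1=16). clock=15
Op 13: tick 2 -> clock=17. purged={a.com}
Op 14: insert b.com -> 10.0.0.6 (expiry=17+5=22). clock=17
Op 15: insert b.com -> 10.0.0.6 (expiry=17+1=18). clock=17
Final cache (unexpired): {b.com} -> size=1

Answer: 1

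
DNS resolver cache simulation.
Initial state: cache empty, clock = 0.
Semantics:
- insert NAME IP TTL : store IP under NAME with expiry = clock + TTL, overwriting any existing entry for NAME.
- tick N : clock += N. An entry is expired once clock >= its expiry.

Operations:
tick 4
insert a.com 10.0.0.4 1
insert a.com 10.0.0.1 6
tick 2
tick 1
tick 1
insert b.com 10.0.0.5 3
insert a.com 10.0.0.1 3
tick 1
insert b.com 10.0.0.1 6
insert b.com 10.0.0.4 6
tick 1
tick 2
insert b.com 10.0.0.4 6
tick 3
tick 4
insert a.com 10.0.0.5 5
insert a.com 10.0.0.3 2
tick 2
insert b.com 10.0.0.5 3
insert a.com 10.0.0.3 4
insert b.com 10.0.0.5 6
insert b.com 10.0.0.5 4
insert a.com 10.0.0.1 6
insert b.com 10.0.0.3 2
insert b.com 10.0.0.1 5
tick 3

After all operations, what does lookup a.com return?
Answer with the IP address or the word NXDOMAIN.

Answer: 10.0.0.1

Derivation:
Op 1: tick 4 -> clock=4.
Op 2: insert a.com -> 10.0.0.4 (expiry=4+1=5). clock=4
Op 3: insert a.com -> 10.0.0.1 (expiry=4+6=10). clock=4
Op 4: tick 2 -> clock=6.
Op 5: tick 1 -> clock=7.
Op 6: tick 1 -> clock=8.
Op 7: insert b.com -> 10.0.0.5 (expiry=8+3=11). clock=8
Op 8: insert a.com -> 10.0.0.1 (expiry=8+3=11). clock=8
Op 9: tick 1 -> clock=9.
Op 10: insert b.com -> 10.0.0.1 (expiry=9+6=15). clock=9
Op 11: insert b.com -> 10.0.0.4 (expiry=9+6=15). clock=9
Op 12: tick 1 -> clock=10.
Op 13: tick 2 -> clock=12. purged={a.com}
Op 14: insert b.com -> 10.0.0.4 (expiry=12+6=18). clock=12
Op 15: tick 3 -> clock=15.
Op 16: tick 4 -> clock=19. purged={b.com}
Op 17: insert a.com -> 10.0.0.5 (expiry=19+5=24). clock=19
Op 18: insert a.com -> 10.0.0.3 (expiry=19+2=21). clock=19
Op 19: tick 2 -> clock=21. purged={a.com}
Op 20: insert b.com -> 10.0.0.5 (expiry=21+3=24). clock=21
Op 21: insert a.com -> 10.0.0.3 (expiry=21+4=25). clock=21
Op 22: insert b.com -> 10.0.0.5 (expiry=21+6=27). clock=21
Op 23: insert b.com -> 10.0.0.5 (expiry=21+4=25). clock=21
Op 24: insert a.com -> 10.0.0.1 (expiry=21+6=27). clock=21
Op 25: insert b.com -> 10.0.0.3 (expiry=21+2=23). clock=21
Op 26: insert b.com -> 10.0.0.1 (expiry=21+5=26). clock=21
Op 27: tick 3 -> clock=24.
lookup a.com: present, ip=10.0.0.1 expiry=27 > clock=24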